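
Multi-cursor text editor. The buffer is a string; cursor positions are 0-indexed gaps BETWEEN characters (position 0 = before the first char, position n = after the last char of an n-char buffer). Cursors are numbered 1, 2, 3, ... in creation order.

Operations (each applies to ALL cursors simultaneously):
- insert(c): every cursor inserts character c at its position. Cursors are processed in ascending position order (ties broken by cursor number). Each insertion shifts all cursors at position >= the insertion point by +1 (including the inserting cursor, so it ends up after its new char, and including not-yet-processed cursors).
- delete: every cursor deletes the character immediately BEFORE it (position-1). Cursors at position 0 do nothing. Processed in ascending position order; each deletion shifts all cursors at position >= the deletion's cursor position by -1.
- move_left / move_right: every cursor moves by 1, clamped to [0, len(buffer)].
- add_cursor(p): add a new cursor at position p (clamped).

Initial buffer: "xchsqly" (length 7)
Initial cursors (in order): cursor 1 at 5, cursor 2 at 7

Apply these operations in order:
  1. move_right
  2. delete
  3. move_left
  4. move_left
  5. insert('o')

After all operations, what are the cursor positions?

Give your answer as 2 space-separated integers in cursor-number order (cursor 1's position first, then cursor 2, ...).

Answer: 5 5

Derivation:
After op 1 (move_right): buffer="xchsqly" (len 7), cursors c1@6 c2@7, authorship .......
After op 2 (delete): buffer="xchsq" (len 5), cursors c1@5 c2@5, authorship .....
After op 3 (move_left): buffer="xchsq" (len 5), cursors c1@4 c2@4, authorship .....
After op 4 (move_left): buffer="xchsq" (len 5), cursors c1@3 c2@3, authorship .....
After op 5 (insert('o')): buffer="xchoosq" (len 7), cursors c1@5 c2@5, authorship ...12..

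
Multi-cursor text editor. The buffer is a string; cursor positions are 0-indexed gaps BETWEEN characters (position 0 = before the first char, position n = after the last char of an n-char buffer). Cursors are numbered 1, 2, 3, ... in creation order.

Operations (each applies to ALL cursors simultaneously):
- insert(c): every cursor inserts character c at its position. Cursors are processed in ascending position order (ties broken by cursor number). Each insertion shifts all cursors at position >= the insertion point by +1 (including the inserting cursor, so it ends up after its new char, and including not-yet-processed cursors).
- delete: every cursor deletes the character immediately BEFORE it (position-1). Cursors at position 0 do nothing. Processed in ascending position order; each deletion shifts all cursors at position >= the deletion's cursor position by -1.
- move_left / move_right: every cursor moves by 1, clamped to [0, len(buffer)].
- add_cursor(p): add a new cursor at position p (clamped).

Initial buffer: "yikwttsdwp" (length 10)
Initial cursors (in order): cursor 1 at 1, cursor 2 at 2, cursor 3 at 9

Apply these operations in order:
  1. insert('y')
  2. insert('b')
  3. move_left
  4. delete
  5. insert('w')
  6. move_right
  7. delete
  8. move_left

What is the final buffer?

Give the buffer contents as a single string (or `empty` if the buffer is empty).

Answer: ywiwkwttsdwwp

Derivation:
After op 1 (insert('y')): buffer="yyiykwttsdwyp" (len 13), cursors c1@2 c2@4 c3@12, authorship .1.2.......3.
After op 2 (insert('b')): buffer="yybiybkwttsdwybp" (len 16), cursors c1@3 c2@6 c3@15, authorship .11.22.......33.
After op 3 (move_left): buffer="yybiybkwttsdwybp" (len 16), cursors c1@2 c2@5 c3@14, authorship .11.22.......33.
After op 4 (delete): buffer="ybibkwttsdwbp" (len 13), cursors c1@1 c2@3 c3@11, authorship .1.2.......3.
After op 5 (insert('w')): buffer="ywbiwbkwttsdwwbp" (len 16), cursors c1@2 c2@5 c3@14, authorship .11.22.......33.
After op 6 (move_right): buffer="ywbiwbkwttsdwwbp" (len 16), cursors c1@3 c2@6 c3@15, authorship .11.22.......33.
After op 7 (delete): buffer="ywiwkwttsdwwp" (len 13), cursors c1@2 c2@4 c3@12, authorship .1.2.......3.
After op 8 (move_left): buffer="ywiwkwttsdwwp" (len 13), cursors c1@1 c2@3 c3@11, authorship .1.2.......3.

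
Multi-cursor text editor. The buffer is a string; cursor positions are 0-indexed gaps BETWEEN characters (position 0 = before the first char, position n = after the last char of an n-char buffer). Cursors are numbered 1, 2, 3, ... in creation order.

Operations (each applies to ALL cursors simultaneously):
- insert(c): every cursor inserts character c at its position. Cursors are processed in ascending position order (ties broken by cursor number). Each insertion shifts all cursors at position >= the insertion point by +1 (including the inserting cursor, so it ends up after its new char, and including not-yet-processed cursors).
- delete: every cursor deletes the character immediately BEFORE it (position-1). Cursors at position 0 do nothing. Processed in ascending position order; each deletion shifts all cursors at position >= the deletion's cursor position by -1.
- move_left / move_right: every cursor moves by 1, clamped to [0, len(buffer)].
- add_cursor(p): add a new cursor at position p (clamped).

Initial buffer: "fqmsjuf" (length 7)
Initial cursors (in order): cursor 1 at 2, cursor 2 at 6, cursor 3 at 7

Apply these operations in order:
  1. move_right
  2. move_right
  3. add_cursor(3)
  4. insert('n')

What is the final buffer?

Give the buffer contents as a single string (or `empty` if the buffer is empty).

After op 1 (move_right): buffer="fqmsjuf" (len 7), cursors c1@3 c2@7 c3@7, authorship .......
After op 2 (move_right): buffer="fqmsjuf" (len 7), cursors c1@4 c2@7 c3@7, authorship .......
After op 3 (add_cursor(3)): buffer="fqmsjuf" (len 7), cursors c4@3 c1@4 c2@7 c3@7, authorship .......
After op 4 (insert('n')): buffer="fqmnsnjufnn" (len 11), cursors c4@4 c1@6 c2@11 c3@11, authorship ...4.1...23

Answer: fqmnsnjufnn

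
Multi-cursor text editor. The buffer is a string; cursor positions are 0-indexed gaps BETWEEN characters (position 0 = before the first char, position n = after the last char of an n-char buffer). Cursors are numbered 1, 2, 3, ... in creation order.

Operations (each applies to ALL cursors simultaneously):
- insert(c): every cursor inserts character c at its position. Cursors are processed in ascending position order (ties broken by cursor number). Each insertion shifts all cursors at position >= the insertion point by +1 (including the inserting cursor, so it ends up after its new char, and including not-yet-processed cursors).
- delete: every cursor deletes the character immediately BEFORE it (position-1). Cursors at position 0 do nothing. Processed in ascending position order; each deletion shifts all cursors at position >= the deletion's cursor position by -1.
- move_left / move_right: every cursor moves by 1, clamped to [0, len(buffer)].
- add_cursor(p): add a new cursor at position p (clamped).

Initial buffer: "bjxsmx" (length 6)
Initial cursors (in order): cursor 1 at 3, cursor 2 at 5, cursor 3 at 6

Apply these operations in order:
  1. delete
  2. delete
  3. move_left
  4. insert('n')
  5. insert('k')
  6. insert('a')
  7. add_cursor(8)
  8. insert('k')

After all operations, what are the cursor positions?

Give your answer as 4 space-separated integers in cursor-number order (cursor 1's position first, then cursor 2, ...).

Answer: 13 13 13 9

Derivation:
After op 1 (delete): buffer="bjs" (len 3), cursors c1@2 c2@3 c3@3, authorship ...
After op 2 (delete): buffer="" (len 0), cursors c1@0 c2@0 c3@0, authorship 
After op 3 (move_left): buffer="" (len 0), cursors c1@0 c2@0 c3@0, authorship 
After op 4 (insert('n')): buffer="nnn" (len 3), cursors c1@3 c2@3 c3@3, authorship 123
After op 5 (insert('k')): buffer="nnnkkk" (len 6), cursors c1@6 c2@6 c3@6, authorship 123123
After op 6 (insert('a')): buffer="nnnkkkaaa" (len 9), cursors c1@9 c2@9 c3@9, authorship 123123123
After op 7 (add_cursor(8)): buffer="nnnkkkaaa" (len 9), cursors c4@8 c1@9 c2@9 c3@9, authorship 123123123
After op 8 (insert('k')): buffer="nnnkkkaakakkk" (len 13), cursors c4@9 c1@13 c2@13 c3@13, authorship 1231231243123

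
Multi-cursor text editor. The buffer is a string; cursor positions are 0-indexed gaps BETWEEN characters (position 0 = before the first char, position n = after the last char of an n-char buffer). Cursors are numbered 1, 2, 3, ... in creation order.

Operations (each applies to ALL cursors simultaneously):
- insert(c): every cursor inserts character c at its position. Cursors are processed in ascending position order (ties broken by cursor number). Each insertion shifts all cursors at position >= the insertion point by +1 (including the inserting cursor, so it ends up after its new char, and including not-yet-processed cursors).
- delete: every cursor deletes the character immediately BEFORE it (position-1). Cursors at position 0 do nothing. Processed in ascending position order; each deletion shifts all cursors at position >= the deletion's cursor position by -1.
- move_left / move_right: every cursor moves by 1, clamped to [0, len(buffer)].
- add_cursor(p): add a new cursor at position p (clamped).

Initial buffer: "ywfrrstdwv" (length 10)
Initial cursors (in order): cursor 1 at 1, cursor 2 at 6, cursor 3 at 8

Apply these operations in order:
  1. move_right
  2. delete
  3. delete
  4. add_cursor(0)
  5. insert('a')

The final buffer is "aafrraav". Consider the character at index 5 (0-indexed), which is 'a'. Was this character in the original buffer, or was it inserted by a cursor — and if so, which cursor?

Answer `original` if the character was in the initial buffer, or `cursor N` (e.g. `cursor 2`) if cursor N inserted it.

After op 1 (move_right): buffer="ywfrrstdwv" (len 10), cursors c1@2 c2@7 c3@9, authorship ..........
After op 2 (delete): buffer="yfrrsdv" (len 7), cursors c1@1 c2@5 c3@6, authorship .......
After op 3 (delete): buffer="frrv" (len 4), cursors c1@0 c2@3 c3@3, authorship ....
After op 4 (add_cursor(0)): buffer="frrv" (len 4), cursors c1@0 c4@0 c2@3 c3@3, authorship ....
After op 5 (insert('a')): buffer="aafrraav" (len 8), cursors c1@2 c4@2 c2@7 c3@7, authorship 14...23.
Authorship (.=original, N=cursor N): 1 4 . . . 2 3 .
Index 5: author = 2

Answer: cursor 2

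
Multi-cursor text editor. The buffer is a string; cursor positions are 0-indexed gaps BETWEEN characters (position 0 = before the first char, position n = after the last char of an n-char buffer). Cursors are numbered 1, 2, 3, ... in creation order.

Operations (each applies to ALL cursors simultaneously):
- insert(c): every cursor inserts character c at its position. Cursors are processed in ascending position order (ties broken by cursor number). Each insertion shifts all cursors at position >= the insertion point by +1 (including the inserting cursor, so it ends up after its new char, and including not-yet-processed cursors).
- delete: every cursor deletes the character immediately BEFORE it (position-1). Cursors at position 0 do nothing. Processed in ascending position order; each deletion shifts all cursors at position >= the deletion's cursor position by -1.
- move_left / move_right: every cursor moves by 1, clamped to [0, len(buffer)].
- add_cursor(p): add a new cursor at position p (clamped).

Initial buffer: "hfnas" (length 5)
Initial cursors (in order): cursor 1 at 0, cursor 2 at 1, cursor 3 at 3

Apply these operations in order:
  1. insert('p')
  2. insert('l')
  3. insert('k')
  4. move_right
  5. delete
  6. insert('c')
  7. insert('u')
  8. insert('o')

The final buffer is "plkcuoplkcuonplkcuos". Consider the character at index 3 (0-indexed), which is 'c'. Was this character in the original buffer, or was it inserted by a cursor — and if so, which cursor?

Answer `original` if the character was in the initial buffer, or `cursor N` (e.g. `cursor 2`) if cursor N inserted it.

After op 1 (insert('p')): buffer="phpfnpas" (len 8), cursors c1@1 c2@3 c3@6, authorship 1.2..3..
After op 2 (insert('l')): buffer="plhplfnplas" (len 11), cursors c1@2 c2@5 c3@9, authorship 11.22..33..
After op 3 (insert('k')): buffer="plkhplkfnplkas" (len 14), cursors c1@3 c2@7 c3@12, authorship 111.222..333..
After op 4 (move_right): buffer="plkhplkfnplkas" (len 14), cursors c1@4 c2@8 c3@13, authorship 111.222..333..
After op 5 (delete): buffer="plkplknplks" (len 11), cursors c1@3 c2@6 c3@10, authorship 111222.333.
After op 6 (insert('c')): buffer="plkcplkcnplkcs" (len 14), cursors c1@4 c2@8 c3@13, authorship 11112222.3333.
After op 7 (insert('u')): buffer="plkcuplkcunplkcus" (len 17), cursors c1@5 c2@10 c3@16, authorship 1111122222.33333.
After op 8 (insert('o')): buffer="plkcuoplkcuonplkcuos" (len 20), cursors c1@6 c2@12 c3@19, authorship 111111222222.333333.
Authorship (.=original, N=cursor N): 1 1 1 1 1 1 2 2 2 2 2 2 . 3 3 3 3 3 3 .
Index 3: author = 1

Answer: cursor 1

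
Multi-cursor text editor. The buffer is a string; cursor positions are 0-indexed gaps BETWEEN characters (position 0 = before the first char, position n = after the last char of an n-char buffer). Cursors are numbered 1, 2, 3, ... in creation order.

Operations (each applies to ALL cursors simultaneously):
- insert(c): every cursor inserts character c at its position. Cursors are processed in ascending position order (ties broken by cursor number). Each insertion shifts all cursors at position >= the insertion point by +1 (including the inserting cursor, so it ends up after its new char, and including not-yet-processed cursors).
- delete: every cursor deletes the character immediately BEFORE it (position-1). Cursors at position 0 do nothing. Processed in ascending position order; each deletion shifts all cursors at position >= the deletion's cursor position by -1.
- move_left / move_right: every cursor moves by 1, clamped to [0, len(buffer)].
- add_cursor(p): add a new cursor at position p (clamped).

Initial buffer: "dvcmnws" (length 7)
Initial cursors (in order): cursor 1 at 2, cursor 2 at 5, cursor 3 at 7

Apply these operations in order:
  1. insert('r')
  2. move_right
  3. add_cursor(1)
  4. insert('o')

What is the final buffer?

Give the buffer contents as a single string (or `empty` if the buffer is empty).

Answer: dovrcomnrwosro

Derivation:
After op 1 (insert('r')): buffer="dvrcmnrwsr" (len 10), cursors c1@3 c2@7 c3@10, authorship ..1...2..3
After op 2 (move_right): buffer="dvrcmnrwsr" (len 10), cursors c1@4 c2@8 c3@10, authorship ..1...2..3
After op 3 (add_cursor(1)): buffer="dvrcmnrwsr" (len 10), cursors c4@1 c1@4 c2@8 c3@10, authorship ..1...2..3
After op 4 (insert('o')): buffer="dovrcomnrwosro" (len 14), cursors c4@2 c1@6 c2@11 c3@14, authorship .4.1.1..2.2.33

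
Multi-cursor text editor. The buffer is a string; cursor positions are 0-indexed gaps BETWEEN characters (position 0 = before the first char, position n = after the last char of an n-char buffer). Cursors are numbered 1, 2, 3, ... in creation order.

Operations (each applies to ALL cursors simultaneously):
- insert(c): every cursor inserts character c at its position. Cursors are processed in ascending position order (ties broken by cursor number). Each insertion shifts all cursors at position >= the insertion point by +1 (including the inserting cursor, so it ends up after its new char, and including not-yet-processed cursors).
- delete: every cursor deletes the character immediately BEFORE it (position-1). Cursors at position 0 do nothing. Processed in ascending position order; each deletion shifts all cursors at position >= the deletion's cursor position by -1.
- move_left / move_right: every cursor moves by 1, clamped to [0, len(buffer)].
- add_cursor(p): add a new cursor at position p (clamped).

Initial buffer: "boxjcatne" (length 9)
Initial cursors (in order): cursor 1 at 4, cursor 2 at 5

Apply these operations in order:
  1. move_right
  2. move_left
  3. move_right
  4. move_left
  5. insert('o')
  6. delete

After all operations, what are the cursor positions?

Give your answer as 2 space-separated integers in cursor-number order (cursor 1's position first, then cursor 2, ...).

After op 1 (move_right): buffer="boxjcatne" (len 9), cursors c1@5 c2@6, authorship .........
After op 2 (move_left): buffer="boxjcatne" (len 9), cursors c1@4 c2@5, authorship .........
After op 3 (move_right): buffer="boxjcatne" (len 9), cursors c1@5 c2@6, authorship .........
After op 4 (move_left): buffer="boxjcatne" (len 9), cursors c1@4 c2@5, authorship .........
After op 5 (insert('o')): buffer="boxjocoatne" (len 11), cursors c1@5 c2@7, authorship ....1.2....
After op 6 (delete): buffer="boxjcatne" (len 9), cursors c1@4 c2@5, authorship .........

Answer: 4 5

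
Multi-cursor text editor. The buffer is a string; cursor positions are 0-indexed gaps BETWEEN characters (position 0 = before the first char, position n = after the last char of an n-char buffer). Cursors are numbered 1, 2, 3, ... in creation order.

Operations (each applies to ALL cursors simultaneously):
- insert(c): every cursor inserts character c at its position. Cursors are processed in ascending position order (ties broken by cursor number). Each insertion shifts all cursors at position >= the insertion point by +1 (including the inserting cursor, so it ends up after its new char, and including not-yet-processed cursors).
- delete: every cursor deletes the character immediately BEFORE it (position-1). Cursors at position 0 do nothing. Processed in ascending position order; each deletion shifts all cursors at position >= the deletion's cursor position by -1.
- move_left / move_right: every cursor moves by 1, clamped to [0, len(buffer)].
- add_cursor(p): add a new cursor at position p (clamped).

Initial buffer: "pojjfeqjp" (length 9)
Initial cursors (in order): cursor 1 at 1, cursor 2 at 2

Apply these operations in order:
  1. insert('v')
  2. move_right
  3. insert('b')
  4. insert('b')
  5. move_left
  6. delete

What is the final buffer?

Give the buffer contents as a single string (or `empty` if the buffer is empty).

After op 1 (insert('v')): buffer="pvovjjfeqjp" (len 11), cursors c1@2 c2@4, authorship .1.2.......
After op 2 (move_right): buffer="pvovjjfeqjp" (len 11), cursors c1@3 c2@5, authorship .1.2.......
After op 3 (insert('b')): buffer="pvobvjbjfeqjp" (len 13), cursors c1@4 c2@7, authorship .1.12.2......
After op 4 (insert('b')): buffer="pvobbvjbbjfeqjp" (len 15), cursors c1@5 c2@9, authorship .1.112.22......
After op 5 (move_left): buffer="pvobbvjbbjfeqjp" (len 15), cursors c1@4 c2@8, authorship .1.112.22......
After op 6 (delete): buffer="pvobvjbjfeqjp" (len 13), cursors c1@3 c2@6, authorship .1.12.2......

Answer: pvobvjbjfeqjp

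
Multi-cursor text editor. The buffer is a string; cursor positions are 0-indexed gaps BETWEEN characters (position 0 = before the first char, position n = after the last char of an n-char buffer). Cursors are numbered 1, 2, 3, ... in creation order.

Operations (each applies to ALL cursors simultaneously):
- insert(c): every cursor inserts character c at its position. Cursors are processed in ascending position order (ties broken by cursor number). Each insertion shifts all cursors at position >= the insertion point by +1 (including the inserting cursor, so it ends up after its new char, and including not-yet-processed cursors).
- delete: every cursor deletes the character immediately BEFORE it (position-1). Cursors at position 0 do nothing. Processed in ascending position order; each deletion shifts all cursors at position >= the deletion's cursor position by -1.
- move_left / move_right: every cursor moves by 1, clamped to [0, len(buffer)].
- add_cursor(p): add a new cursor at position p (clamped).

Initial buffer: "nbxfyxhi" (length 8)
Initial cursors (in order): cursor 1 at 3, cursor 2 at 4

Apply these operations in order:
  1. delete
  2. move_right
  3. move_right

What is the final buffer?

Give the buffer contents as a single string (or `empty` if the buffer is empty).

Answer: nbyxhi

Derivation:
After op 1 (delete): buffer="nbyxhi" (len 6), cursors c1@2 c2@2, authorship ......
After op 2 (move_right): buffer="nbyxhi" (len 6), cursors c1@3 c2@3, authorship ......
After op 3 (move_right): buffer="nbyxhi" (len 6), cursors c1@4 c2@4, authorship ......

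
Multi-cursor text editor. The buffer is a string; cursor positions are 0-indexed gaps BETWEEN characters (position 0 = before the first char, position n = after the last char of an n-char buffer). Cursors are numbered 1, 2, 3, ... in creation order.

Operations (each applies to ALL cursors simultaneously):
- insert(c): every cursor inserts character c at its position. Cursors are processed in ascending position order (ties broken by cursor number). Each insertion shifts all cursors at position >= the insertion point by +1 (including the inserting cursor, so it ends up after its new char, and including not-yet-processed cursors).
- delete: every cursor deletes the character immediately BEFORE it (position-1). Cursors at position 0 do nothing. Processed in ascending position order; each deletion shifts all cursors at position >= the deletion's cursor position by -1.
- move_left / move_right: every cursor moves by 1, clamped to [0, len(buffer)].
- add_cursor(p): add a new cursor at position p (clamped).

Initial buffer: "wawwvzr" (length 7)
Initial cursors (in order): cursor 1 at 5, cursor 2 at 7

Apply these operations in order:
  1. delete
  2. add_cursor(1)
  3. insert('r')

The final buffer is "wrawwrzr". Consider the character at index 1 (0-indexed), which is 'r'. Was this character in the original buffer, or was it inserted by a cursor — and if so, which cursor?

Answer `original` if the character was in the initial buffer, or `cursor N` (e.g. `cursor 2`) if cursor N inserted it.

After op 1 (delete): buffer="wawwz" (len 5), cursors c1@4 c2@5, authorship .....
After op 2 (add_cursor(1)): buffer="wawwz" (len 5), cursors c3@1 c1@4 c2@5, authorship .....
After op 3 (insert('r')): buffer="wrawwrzr" (len 8), cursors c3@2 c1@6 c2@8, authorship .3...1.2
Authorship (.=original, N=cursor N): . 3 . . . 1 . 2
Index 1: author = 3

Answer: cursor 3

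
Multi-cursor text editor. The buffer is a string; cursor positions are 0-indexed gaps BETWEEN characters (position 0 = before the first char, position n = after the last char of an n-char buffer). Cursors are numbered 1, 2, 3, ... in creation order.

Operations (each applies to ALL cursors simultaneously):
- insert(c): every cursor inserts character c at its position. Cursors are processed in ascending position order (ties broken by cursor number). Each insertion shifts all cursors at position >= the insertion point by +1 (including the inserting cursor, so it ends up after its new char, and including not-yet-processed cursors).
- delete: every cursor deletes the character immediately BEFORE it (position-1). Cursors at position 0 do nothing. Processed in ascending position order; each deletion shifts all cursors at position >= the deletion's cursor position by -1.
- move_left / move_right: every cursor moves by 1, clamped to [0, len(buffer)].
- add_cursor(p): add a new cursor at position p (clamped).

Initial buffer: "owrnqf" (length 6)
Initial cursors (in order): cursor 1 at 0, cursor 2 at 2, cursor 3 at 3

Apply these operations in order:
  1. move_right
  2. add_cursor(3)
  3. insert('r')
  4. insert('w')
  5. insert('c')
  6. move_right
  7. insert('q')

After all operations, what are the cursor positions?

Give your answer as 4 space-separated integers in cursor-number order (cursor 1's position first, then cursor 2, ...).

After op 1 (move_right): buffer="owrnqf" (len 6), cursors c1@1 c2@3 c3@4, authorship ......
After op 2 (add_cursor(3)): buffer="owrnqf" (len 6), cursors c1@1 c2@3 c4@3 c3@4, authorship ......
After op 3 (insert('r')): buffer="orwrrrnrqf" (len 10), cursors c1@2 c2@6 c4@6 c3@8, authorship .1..24.3..
After op 4 (insert('w')): buffer="orwwrrrwwnrwqf" (len 14), cursors c1@3 c2@9 c4@9 c3@12, authorship .11..2424.33..
After op 5 (insert('c')): buffer="orwcwrrrwwccnrwcqf" (len 18), cursors c1@4 c2@12 c4@12 c3@16, authorship .111..242424.333..
After op 6 (move_right): buffer="orwcwrrrwwccnrwcqf" (len 18), cursors c1@5 c2@13 c4@13 c3@17, authorship .111..242424.333..
After op 7 (insert('q')): buffer="orwcwqrrrwwccnqqrwcqqf" (len 22), cursors c1@6 c2@16 c4@16 c3@21, authorship .111.1.242424.24333.3.

Answer: 6 16 21 16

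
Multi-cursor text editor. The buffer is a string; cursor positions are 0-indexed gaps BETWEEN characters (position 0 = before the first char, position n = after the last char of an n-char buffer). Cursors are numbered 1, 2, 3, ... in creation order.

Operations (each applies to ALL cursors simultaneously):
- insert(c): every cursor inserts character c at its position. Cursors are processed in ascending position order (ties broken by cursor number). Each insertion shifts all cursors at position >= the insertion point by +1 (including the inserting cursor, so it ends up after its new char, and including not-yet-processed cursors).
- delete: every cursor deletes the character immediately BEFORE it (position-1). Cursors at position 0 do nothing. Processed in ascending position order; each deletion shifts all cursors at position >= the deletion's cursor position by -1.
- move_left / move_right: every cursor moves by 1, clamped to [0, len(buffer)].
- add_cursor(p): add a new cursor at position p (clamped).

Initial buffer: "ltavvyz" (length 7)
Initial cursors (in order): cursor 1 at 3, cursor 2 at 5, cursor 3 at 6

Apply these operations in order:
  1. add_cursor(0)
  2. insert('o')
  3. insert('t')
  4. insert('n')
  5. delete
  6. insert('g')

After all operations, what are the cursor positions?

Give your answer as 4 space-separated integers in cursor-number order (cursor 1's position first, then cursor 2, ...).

After op 1 (add_cursor(0)): buffer="ltavvyz" (len 7), cursors c4@0 c1@3 c2@5 c3@6, authorship .......
After op 2 (insert('o')): buffer="oltaovvoyoz" (len 11), cursors c4@1 c1@5 c2@8 c3@10, authorship 4...1..2.3.
After op 3 (insert('t')): buffer="otltaotvvotyotz" (len 15), cursors c4@2 c1@7 c2@11 c3@14, authorship 44...11..22.33.
After op 4 (insert('n')): buffer="otnltaotnvvotnyotnz" (len 19), cursors c4@3 c1@9 c2@14 c3@18, authorship 444...111..222.333.
After op 5 (delete): buffer="otltaotvvotyotz" (len 15), cursors c4@2 c1@7 c2@11 c3@14, authorship 44...11..22.33.
After op 6 (insert('g')): buffer="otgltaotgvvotgyotgz" (len 19), cursors c4@3 c1@9 c2@14 c3@18, authorship 444...111..222.333.

Answer: 9 14 18 3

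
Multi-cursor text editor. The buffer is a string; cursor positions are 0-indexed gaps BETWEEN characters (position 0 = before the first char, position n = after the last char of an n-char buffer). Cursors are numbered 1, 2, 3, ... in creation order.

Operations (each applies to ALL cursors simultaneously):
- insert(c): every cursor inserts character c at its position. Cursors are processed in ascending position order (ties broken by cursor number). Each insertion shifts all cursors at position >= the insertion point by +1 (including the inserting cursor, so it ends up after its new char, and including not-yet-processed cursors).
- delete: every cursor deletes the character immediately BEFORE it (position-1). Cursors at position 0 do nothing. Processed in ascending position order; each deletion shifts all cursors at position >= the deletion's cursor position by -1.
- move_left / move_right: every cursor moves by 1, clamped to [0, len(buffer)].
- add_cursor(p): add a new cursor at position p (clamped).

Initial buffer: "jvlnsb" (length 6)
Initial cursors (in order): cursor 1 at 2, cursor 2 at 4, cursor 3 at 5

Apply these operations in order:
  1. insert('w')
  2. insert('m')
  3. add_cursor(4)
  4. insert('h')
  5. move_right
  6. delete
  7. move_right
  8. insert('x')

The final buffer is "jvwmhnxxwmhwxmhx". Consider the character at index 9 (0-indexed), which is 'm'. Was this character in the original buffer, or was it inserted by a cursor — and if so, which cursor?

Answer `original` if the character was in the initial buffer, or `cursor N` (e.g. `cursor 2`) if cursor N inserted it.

Answer: cursor 2

Derivation:
After op 1 (insert('w')): buffer="jvwlnwswb" (len 9), cursors c1@3 c2@6 c3@8, authorship ..1..2.3.
After op 2 (insert('m')): buffer="jvwmlnwmswmb" (len 12), cursors c1@4 c2@8 c3@11, authorship ..11..22.33.
After op 3 (add_cursor(4)): buffer="jvwmlnwmswmb" (len 12), cursors c1@4 c4@4 c2@8 c3@11, authorship ..11..22.33.
After op 4 (insert('h')): buffer="jvwmhhlnwmhswmhb" (len 16), cursors c1@6 c4@6 c2@11 c3@15, authorship ..1114..222.333.
After op 5 (move_right): buffer="jvwmhhlnwmhswmhb" (len 16), cursors c1@7 c4@7 c2@12 c3@16, authorship ..1114..222.333.
After op 6 (delete): buffer="jvwmhnwmhwmh" (len 12), cursors c1@5 c4@5 c2@9 c3@12, authorship ..111.222333
After op 7 (move_right): buffer="jvwmhnwmhwmh" (len 12), cursors c1@6 c4@6 c2@10 c3@12, authorship ..111.222333
After op 8 (insert('x')): buffer="jvwmhnxxwmhwxmhx" (len 16), cursors c1@8 c4@8 c2@13 c3@16, authorship ..111.1422232333
Authorship (.=original, N=cursor N): . . 1 1 1 . 1 4 2 2 2 3 2 3 3 3
Index 9: author = 2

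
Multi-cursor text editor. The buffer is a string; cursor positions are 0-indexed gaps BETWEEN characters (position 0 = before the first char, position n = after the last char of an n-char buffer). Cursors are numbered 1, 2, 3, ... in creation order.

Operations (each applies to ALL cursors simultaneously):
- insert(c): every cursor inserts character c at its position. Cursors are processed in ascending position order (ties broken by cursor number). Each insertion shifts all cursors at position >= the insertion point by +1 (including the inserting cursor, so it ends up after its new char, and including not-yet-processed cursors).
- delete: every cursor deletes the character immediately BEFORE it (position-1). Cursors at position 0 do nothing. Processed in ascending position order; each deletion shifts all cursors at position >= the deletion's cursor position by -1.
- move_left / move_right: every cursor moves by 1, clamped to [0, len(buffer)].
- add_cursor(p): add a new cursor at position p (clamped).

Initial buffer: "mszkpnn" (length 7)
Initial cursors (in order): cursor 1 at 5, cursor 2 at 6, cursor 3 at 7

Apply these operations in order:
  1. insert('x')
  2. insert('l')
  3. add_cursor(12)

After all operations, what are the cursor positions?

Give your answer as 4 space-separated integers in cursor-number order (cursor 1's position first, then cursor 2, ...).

After op 1 (insert('x')): buffer="mszkpxnxnx" (len 10), cursors c1@6 c2@8 c3@10, authorship .....1.2.3
After op 2 (insert('l')): buffer="mszkpxlnxlnxl" (len 13), cursors c1@7 c2@10 c3@13, authorship .....11.22.33
After op 3 (add_cursor(12)): buffer="mszkpxlnxlnxl" (len 13), cursors c1@7 c2@10 c4@12 c3@13, authorship .....11.22.33

Answer: 7 10 13 12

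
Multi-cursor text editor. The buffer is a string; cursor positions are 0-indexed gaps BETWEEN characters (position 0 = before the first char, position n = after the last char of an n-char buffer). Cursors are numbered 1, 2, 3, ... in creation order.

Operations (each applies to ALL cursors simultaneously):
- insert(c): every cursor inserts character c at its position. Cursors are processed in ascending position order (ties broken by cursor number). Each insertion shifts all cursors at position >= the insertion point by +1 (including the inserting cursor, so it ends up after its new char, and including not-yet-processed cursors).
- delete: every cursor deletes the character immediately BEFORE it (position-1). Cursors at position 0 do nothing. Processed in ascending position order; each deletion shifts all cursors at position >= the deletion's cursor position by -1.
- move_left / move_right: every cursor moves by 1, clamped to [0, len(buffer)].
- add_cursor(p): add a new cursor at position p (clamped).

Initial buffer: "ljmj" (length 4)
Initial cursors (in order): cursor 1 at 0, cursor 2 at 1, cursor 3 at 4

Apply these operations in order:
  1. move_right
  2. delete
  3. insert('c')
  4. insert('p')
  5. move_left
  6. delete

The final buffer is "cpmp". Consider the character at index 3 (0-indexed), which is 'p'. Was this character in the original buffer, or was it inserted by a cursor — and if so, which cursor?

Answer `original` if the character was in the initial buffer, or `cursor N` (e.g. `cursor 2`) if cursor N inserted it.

Answer: cursor 3

Derivation:
After op 1 (move_right): buffer="ljmj" (len 4), cursors c1@1 c2@2 c3@4, authorship ....
After op 2 (delete): buffer="m" (len 1), cursors c1@0 c2@0 c3@1, authorship .
After op 3 (insert('c')): buffer="ccmc" (len 4), cursors c1@2 c2@2 c3@4, authorship 12.3
After op 4 (insert('p')): buffer="ccppmcp" (len 7), cursors c1@4 c2@4 c3@7, authorship 1212.33
After op 5 (move_left): buffer="ccppmcp" (len 7), cursors c1@3 c2@3 c3@6, authorship 1212.33
After op 6 (delete): buffer="cpmp" (len 4), cursors c1@1 c2@1 c3@3, authorship 12.3
Authorship (.=original, N=cursor N): 1 2 . 3
Index 3: author = 3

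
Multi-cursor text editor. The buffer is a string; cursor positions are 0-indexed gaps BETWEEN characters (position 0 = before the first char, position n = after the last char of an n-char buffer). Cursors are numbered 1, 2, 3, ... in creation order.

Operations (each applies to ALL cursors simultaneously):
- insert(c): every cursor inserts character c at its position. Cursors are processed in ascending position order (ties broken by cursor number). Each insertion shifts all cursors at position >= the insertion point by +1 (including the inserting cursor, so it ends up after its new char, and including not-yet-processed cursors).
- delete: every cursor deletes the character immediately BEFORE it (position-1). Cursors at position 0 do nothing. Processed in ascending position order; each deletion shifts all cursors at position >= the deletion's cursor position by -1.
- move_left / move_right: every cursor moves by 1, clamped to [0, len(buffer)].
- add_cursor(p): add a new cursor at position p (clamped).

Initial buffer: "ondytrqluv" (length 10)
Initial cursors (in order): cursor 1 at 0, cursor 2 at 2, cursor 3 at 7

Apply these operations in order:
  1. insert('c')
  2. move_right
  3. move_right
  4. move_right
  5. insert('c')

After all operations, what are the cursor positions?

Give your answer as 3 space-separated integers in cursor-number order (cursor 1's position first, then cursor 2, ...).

Answer: 5 9 16

Derivation:
After op 1 (insert('c')): buffer="concdytrqcluv" (len 13), cursors c1@1 c2@4 c3@10, authorship 1..2.....3...
After op 2 (move_right): buffer="concdytrqcluv" (len 13), cursors c1@2 c2@5 c3@11, authorship 1..2.....3...
After op 3 (move_right): buffer="concdytrqcluv" (len 13), cursors c1@3 c2@6 c3@12, authorship 1..2.....3...
After op 4 (move_right): buffer="concdytrqcluv" (len 13), cursors c1@4 c2@7 c3@13, authorship 1..2.....3...
After op 5 (insert('c')): buffer="conccdytcrqcluvc" (len 16), cursors c1@5 c2@9 c3@16, authorship 1..21...2..3...3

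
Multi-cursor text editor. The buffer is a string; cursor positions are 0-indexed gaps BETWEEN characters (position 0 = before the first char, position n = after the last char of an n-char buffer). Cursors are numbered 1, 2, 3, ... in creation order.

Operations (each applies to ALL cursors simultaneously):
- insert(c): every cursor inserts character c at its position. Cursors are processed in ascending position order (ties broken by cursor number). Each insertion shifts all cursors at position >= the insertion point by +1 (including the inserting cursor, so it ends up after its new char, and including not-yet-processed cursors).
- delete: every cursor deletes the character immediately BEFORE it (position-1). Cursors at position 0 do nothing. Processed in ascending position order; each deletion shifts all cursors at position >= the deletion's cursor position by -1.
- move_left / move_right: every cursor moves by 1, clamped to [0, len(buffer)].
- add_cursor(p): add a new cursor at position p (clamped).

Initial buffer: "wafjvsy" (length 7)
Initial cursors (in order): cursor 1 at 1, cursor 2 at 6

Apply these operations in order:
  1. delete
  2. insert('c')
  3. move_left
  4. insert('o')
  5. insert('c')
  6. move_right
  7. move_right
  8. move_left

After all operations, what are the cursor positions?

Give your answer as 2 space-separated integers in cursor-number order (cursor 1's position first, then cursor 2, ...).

Answer: 3 10

Derivation:
After op 1 (delete): buffer="afjvy" (len 5), cursors c1@0 c2@4, authorship .....
After op 2 (insert('c')): buffer="cafjvcy" (len 7), cursors c1@1 c2@6, authorship 1....2.
After op 3 (move_left): buffer="cafjvcy" (len 7), cursors c1@0 c2@5, authorship 1....2.
After op 4 (insert('o')): buffer="ocafjvocy" (len 9), cursors c1@1 c2@7, authorship 11....22.
After op 5 (insert('c')): buffer="occafjvoccy" (len 11), cursors c1@2 c2@9, authorship 111....222.
After op 6 (move_right): buffer="occafjvoccy" (len 11), cursors c1@3 c2@10, authorship 111....222.
After op 7 (move_right): buffer="occafjvoccy" (len 11), cursors c1@4 c2@11, authorship 111....222.
After op 8 (move_left): buffer="occafjvoccy" (len 11), cursors c1@3 c2@10, authorship 111....222.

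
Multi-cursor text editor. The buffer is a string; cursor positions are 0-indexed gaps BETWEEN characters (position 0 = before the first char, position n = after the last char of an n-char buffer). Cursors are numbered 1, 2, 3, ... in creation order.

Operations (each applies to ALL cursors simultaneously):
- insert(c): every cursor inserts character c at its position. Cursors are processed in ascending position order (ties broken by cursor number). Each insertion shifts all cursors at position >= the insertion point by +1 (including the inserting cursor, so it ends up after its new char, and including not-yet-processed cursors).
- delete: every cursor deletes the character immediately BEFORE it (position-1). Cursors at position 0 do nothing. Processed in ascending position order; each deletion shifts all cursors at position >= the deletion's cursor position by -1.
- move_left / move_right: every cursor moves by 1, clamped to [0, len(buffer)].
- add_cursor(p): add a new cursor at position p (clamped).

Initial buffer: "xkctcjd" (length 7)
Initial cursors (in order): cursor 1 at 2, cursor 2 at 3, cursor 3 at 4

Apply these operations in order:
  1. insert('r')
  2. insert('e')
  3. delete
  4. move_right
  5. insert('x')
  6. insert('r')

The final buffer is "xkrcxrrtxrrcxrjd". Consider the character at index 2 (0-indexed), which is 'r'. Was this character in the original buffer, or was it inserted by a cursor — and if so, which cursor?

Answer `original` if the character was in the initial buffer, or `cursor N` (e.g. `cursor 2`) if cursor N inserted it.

Answer: cursor 1

Derivation:
After op 1 (insert('r')): buffer="xkrcrtrcjd" (len 10), cursors c1@3 c2@5 c3@7, authorship ..1.2.3...
After op 2 (insert('e')): buffer="xkrecretrecjd" (len 13), cursors c1@4 c2@7 c3@10, authorship ..11.22.33...
After op 3 (delete): buffer="xkrcrtrcjd" (len 10), cursors c1@3 c2@5 c3@7, authorship ..1.2.3...
After op 4 (move_right): buffer="xkrcrtrcjd" (len 10), cursors c1@4 c2@6 c3@8, authorship ..1.2.3...
After op 5 (insert('x')): buffer="xkrcxrtxrcxjd" (len 13), cursors c1@5 c2@8 c3@11, authorship ..1.12.23.3..
After op 6 (insert('r')): buffer="xkrcxrrtxrrcxrjd" (len 16), cursors c1@6 c2@10 c3@14, authorship ..1.112.223.33..
Authorship (.=original, N=cursor N): . . 1 . 1 1 2 . 2 2 3 . 3 3 . .
Index 2: author = 1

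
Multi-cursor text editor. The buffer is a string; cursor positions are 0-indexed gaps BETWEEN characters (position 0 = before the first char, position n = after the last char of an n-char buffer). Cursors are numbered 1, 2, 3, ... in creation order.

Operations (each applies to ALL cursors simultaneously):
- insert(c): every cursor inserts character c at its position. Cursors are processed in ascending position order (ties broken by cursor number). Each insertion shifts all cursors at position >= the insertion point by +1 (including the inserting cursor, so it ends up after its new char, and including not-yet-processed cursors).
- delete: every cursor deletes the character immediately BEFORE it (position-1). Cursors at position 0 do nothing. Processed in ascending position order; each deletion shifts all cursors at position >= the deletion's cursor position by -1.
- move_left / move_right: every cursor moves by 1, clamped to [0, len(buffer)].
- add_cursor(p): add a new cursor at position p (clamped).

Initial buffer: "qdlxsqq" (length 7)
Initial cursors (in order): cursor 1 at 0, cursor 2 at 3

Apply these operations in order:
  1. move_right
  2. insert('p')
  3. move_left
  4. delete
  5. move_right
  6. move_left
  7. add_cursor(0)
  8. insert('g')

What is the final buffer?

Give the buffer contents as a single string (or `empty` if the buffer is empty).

After op 1 (move_right): buffer="qdlxsqq" (len 7), cursors c1@1 c2@4, authorship .......
After op 2 (insert('p')): buffer="qpdlxpsqq" (len 9), cursors c1@2 c2@6, authorship .1...2...
After op 3 (move_left): buffer="qpdlxpsqq" (len 9), cursors c1@1 c2@5, authorship .1...2...
After op 4 (delete): buffer="pdlpsqq" (len 7), cursors c1@0 c2@3, authorship 1..2...
After op 5 (move_right): buffer="pdlpsqq" (len 7), cursors c1@1 c2@4, authorship 1..2...
After op 6 (move_left): buffer="pdlpsqq" (len 7), cursors c1@0 c2@3, authorship 1..2...
After op 7 (add_cursor(0)): buffer="pdlpsqq" (len 7), cursors c1@0 c3@0 c2@3, authorship 1..2...
After op 8 (insert('g')): buffer="ggpdlgpsqq" (len 10), cursors c1@2 c3@2 c2@6, authorship 131..22...

Answer: ggpdlgpsqq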